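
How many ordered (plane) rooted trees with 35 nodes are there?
C_34 = 812944042149730764

These ordered rooted trees are counted by the Catalan number C_n = (1/(n + 1)) · C(2n, n). For n = 34: C_34 = (1/35) · C(68, 34) = 28453041475240576740/35 = 812944042149730764.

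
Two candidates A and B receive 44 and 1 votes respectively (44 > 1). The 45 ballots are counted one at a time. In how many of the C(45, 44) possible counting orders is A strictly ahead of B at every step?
Strict-lead orderings = 43

Total orderings of the 45 votes with 44 for A: C(45, 44) = 45. By the Bertrand ballot formula (Cycle Lemma / reflection principle), the number of orderings in which A is strictly ahead of B throughout is (p − q)/(p + q) · C(p + q, p) = (44 − 1)/(44 + 1) · 45 = 43.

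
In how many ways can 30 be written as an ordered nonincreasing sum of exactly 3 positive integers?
p(30, 3 parts) = 75

Partitions of n into exactly k parts are in bijection with partitions of n − k into at most k parts (subtract 1 from each part). So p(30, exactly 3) = p(27, parts ≤ 3). Computing via the recurrence p(m, j) = p(m, j−1) + p(m−j, j) gives 75.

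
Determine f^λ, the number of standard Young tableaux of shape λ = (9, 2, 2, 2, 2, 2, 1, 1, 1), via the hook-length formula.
# SYT of shape (9, 2, 2, 2, 2, 2, 1, 1, 1) = 92695680

Hook-length formula: f^λ = n! / Π hook(c), product over all cells c of the Young diagram. For λ = (9, 2, 2, 2, 2, 2, 1, 1, 1), n = 22 boxes. Hook lengths by row (left-to-right, top-to-bottom): [17, 13, 7, 6, 5, 4, 3, 2, 1]; [9, 5]; [8, 4]; [7, 3]; [6, 2]; [5, 1]; [3]; [2]; [1]. Product of hooks = 12125707776000. So f^λ = 22! / 12125707776000 = 1124000727777607680000 / 12125707776000 = 92695680.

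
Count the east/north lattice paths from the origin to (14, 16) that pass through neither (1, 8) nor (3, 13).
Number of paths = 143456221

Inclusion–exclusion. Total paths: C(30, 14) = 145422675. Through P₁: C(9, 1)·C(21, 13) = 1831410. Through P₂: C(16, 3)·C(14, 11) = 203840. Since P₁ is strictly southwest of P₂, a monotone path through both must visit P₁ then P₂; paths through both = C(9, 1)·C(7, 2)·C(14, 11) = 68796. Avoid both = 145422675 − 1831410 − 203840 + 68796 = 143456221.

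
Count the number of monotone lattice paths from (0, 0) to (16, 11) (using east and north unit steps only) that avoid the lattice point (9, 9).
Number of paths = 11287575

Total paths from (0, 0) to (16, 11): C(27, 16) = 13037895. Paths through (9, 9): (paths (0, 0) → (9, 9)) × (paths (9, 9) → (16, 11)) = C(18, 9) · C(9, 7) = 48620 · 36 = 1750320. Avoidance count = 13037895 − 1750320 = 11287575.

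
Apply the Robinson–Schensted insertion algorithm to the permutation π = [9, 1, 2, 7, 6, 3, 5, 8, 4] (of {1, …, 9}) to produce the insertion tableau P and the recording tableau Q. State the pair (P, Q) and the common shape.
P = [1, 2, 3, 4, 8] / [5] / [6] / [7] / [9];  Q = [1, 3, 4, 7, 8] / [2] / [5] / [6] / [9];  common shape = (5, 1, 1, 1, 1)

Row-insert the values π_1, π_2, … into P one at a time, bumping the leftmost entry strictly greater than the inserted value down to the next row. The recording tableau Q records, in position (i, j), the step at which that cell was added to P.
  Insert 9 (step 1): P = [9];  Q = [1]
  Insert 1 (step 2): P = [1] / [9];  Q = [1] / [2]
  Insert 2 (step 3): P = [1, 2] / [9];  Q = [1, 3] / [2]
  Insert 7 (step 4): P = [1, 2, 7] / [9];  Q = [1, 3, 4] / [2]
  Insert 6 (step 5): P = [1, 2, 6] / [7] / [9];  Q = [1, 3, 4] / [2] / [5]
  Insert 3 (step 6): P = [1, 2, 3] / [6] / [7] / [9];  Q = [1, 3, 4] / [2] / [5] / [6]
  Insert 5 (step 7): P = [1, 2, 3, 5] / [6] / [7] / [9];  Q = [1, 3, 4, 7] / [2] / [5] / [6]
  Insert 8 (step 8): P = [1, 2, 3, 5, 8] / [6] / [7] / [9];  Q = [1, 3, 4, 7, 8] / [2] / [5] / [6]
  Insert 4 (step 9): P = [1, 2, 3, 4, 8] / [5] / [6] / [7] / [9];  Q = [1, 3, 4, 7, 8] / [2] / [5] / [6] / [9]
Final shape: (5, 1, 1, 1, 1).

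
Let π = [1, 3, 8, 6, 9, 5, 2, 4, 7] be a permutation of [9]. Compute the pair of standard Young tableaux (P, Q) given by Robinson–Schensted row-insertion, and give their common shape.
P = [1, 2, 4, 7] / [3, 5, 9] / [6] / [8];  Q = [1, 2, 3, 5] / [4, 8, 9] / [6] / [7];  common shape = (4, 3, 1, 1)

Row-insert the values π_1, π_2, … into P one at a time, bumping the leftmost entry strictly greater than the inserted value down to the next row. The recording tableau Q records, in position (i, j), the step at which that cell was added to P.
  Insert 1 (step 1): P = [1];  Q = [1]
  Insert 3 (step 2): P = [1, 3];  Q = [1, 2]
  Insert 8 (step 3): P = [1, 3, 8];  Q = [1, 2, 3]
  Insert 6 (step 4): P = [1, 3, 6] / [8];  Q = [1, 2, 3] / [4]
  Insert 9 (step 5): P = [1, 3, 6, 9] / [8];  Q = [1, 2, 3, 5] / [4]
  Insert 5 (step 6): P = [1, 3, 5, 9] / [6] / [8];  Q = [1, 2, 3, 5] / [4] / [6]
  Insert 2 (step 7): P = [1, 2, 5, 9] / [3] / [6] / [8];  Q = [1, 2, 3, 5] / [4] / [6] / [7]
  Insert 4 (step 8): P = [1, 2, 4, 9] / [3, 5] / [6] / [8];  Q = [1, 2, 3, 5] / [4, 8] / [6] / [7]
  Insert 7 (step 9): P = [1, 2, 4, 7] / [3, 5, 9] / [6] / [8];  Q = [1, 2, 3, 5] / [4, 8, 9] / [6] / [7]
Final shape: (4, 3, 1, 1).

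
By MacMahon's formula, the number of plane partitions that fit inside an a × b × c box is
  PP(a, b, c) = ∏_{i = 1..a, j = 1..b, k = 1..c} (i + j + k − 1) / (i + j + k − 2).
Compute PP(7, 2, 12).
PP(7, 2, 12) = 488259720

Evaluate the triple product over i = 1..7, j = 1..2, k = 1..12. The factors are (2/1) · (3/2) · (4/3) · (5/4) · (6/5) · (7/6) · (8/7) · (9/8) · … (168 factors total). The numerators and denominators telescope so the product is an integer; carrying out the multiplication exactly gives PP(7, 2, 12) = 488259720.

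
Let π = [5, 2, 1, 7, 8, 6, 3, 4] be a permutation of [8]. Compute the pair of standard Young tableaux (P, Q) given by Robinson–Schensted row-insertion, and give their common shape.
P = [1, 3, 4] / [2, 6, 8] / [5, 7];  Q = [1, 4, 5] / [2, 6, 8] / [3, 7];  common shape = (3, 3, 2)

Row-insert the values π_1, π_2, … into P one at a time, bumping the leftmost entry strictly greater than the inserted value down to the next row. The recording tableau Q records, in position (i, j), the step at which that cell was added to P.
  Insert 5 (step 1): P = [5];  Q = [1]
  Insert 2 (step 2): P = [2] / [5];  Q = [1] / [2]
  Insert 1 (step 3): P = [1] / [2] / [5];  Q = [1] / [2] / [3]
  Insert 7 (step 4): P = [1, 7] / [2] / [5];  Q = [1, 4] / [2] / [3]
  Insert 8 (step 5): P = [1, 7, 8] / [2] / [5];  Q = [1, 4, 5] / [2] / [3]
  Insert 6 (step 6): P = [1, 6, 8] / [2, 7] / [5];  Q = [1, 4, 5] / [2, 6] / [3]
  Insert 3 (step 7): P = [1, 3, 8] / [2, 6] / [5, 7];  Q = [1, 4, 5] / [2, 6] / [3, 7]
  Insert 4 (step 8): P = [1, 3, 4] / [2, 6, 8] / [5, 7];  Q = [1, 4, 5] / [2, 6, 8] / [3, 7]
Final shape: (3, 3, 2).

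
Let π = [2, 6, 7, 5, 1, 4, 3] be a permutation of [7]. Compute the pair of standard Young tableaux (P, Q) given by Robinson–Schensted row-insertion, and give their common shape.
P = [1, 3, 7] / [2, 4] / [5] / [6];  Q = [1, 2, 3] / [4, 6] / [5] / [7];  common shape = (3, 2, 1, 1)

Row-insert the values π_1, π_2, … into P one at a time, bumping the leftmost entry strictly greater than the inserted value down to the next row. The recording tableau Q records, in position (i, j), the step at which that cell was added to P.
  Insert 2 (step 1): P = [2];  Q = [1]
  Insert 6 (step 2): P = [2, 6];  Q = [1, 2]
  Insert 7 (step 3): P = [2, 6, 7];  Q = [1, 2, 3]
  Insert 5 (step 4): P = [2, 5, 7] / [6];  Q = [1, 2, 3] / [4]
  Insert 1 (step 5): P = [1, 5, 7] / [2] / [6];  Q = [1, 2, 3] / [4] / [5]
  Insert 4 (step 6): P = [1, 4, 7] / [2, 5] / [6];  Q = [1, 2, 3] / [4, 6] / [5]
  Insert 3 (step 7): P = [1, 3, 7] / [2, 4] / [5] / [6];  Q = [1, 2, 3] / [4, 6] / [5] / [7]
Final shape: (3, 2, 1, 1).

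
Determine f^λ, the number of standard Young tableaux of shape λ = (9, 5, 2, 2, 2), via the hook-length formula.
# SYT of shape (9, 5, 2, 2, 2) = 39971250

Hook-length formula: f^λ = n! / Π hook(c), product over all cells c of the Young diagram. For λ = (9, 5, 2, 2, 2), n = 20 boxes. Hook lengths by row (left-to-right, top-to-bottom): [13, 12, 8, 7, 6, 4, 3, 2, 1]; [8, 7, 3, 2, 1]; [4, 3]; [3, 2]; [2, 1]. Product of hooks = 60866297856. So f^λ = 20! / 60866297856 = 2432902008176640000 / 60866297856 = 39971250.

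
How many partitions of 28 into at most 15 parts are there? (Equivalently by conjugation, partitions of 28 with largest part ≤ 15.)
p(28, parts ≤ 15) = 3446

Use the recurrence p(n, m) = p(n, m−1) + p(n−m, m): either the largest part is < m (count p(n, m−1)) or the largest part is exactly m (remove one copy of m, count p(n−m, m)). With p(0, ·) = 1 this gives p(28, parts ≤ 15) = 3446. (By conjugating Young diagrams, this also counts partitions of 28 into at most 15 parts.)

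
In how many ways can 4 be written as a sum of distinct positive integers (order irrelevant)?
q(4) = 2

List partitions of 4 into distinct parts: 4, 3+1. There are q(4) = 2. (Euler: this equals the number of odd-part partitions of 4.)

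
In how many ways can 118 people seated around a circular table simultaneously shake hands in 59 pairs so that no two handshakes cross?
C_59 = 405944995127576985730643443367112

These noncrossing handshakes are counted by the Catalan number C_n = (1/(n + 1)) · C(2n, n). For n = 59: C_59 = (1/60) · C(118, 59) = 24356699707654619143838606602026720/60 = 405944995127576985730643443367112.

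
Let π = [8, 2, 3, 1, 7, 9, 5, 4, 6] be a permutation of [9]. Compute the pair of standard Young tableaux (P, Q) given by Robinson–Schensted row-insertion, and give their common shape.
P = [1, 3, 4, 6] / [2, 5, 9] / [7] / [8];  Q = [1, 3, 5, 6] / [2, 7, 9] / [4] / [8];  common shape = (4, 3, 1, 1)

Row-insert the values π_1, π_2, … into P one at a time, bumping the leftmost entry strictly greater than the inserted value down to the next row. The recording tableau Q records, in position (i, j), the step at which that cell was added to P.
  Insert 8 (step 1): P = [8];  Q = [1]
  Insert 2 (step 2): P = [2] / [8];  Q = [1] / [2]
  Insert 3 (step 3): P = [2, 3] / [8];  Q = [1, 3] / [2]
  Insert 1 (step 4): P = [1, 3] / [2] / [8];  Q = [1, 3] / [2] / [4]
  Insert 7 (step 5): P = [1, 3, 7] / [2] / [8];  Q = [1, 3, 5] / [2] / [4]
  Insert 9 (step 6): P = [1, 3, 7, 9] / [2] / [8];  Q = [1, 3, 5, 6] / [2] / [4]
  Insert 5 (step 7): P = [1, 3, 5, 9] / [2, 7] / [8];  Q = [1, 3, 5, 6] / [2, 7] / [4]
  Insert 4 (step 8): P = [1, 3, 4, 9] / [2, 5] / [7] / [8];  Q = [1, 3, 5, 6] / [2, 7] / [4] / [8]
  Insert 6 (step 9): P = [1, 3, 4, 6] / [2, 5, 9] / [7] / [8];  Q = [1, 3, 5, 6] / [2, 7, 9] / [4] / [8]
Final shape: (4, 3, 1, 1).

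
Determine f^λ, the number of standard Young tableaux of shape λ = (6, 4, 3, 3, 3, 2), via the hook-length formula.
# SYT of shape (6, 4, 3, 3, 3, 2) = 299984958

Hook-length formula: f^λ = n! / Π hook(c), product over all cells c of the Young diagram. For λ = (6, 4, 3, 3, 3, 2), n = 21 boxes. Hook lengths by row (left-to-right, top-to-bottom): [11, 10, 8, 4, 2, 1]; [8, 7, 5, 1]; [6, 5, 3]; [5, 4, 2]; [4, 3, 1]; [2, 1]. Product of hooks = 170311680000. So f^λ = 21! / 170311680000 = 51090942171709440000 / 170311680000 = 299984958.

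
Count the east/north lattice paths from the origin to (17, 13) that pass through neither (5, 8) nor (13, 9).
Number of paths = 77787304

Inclusion–exclusion. Total paths: C(30, 17) = 119759850. Through P₁: C(13, 5)·C(17, 12) = 7963956. Through P₂: C(22, 13)·C(8, 4) = 34819400. Since P₁ is strictly southwest of P₂, a monotone path through both must visit P₁ then P₂; paths through both = C(13, 5)·C(9, 8)·C(8, 4) = 810810. Avoid both = 119759850 − 7963956 − 34819400 + 810810 = 77787304.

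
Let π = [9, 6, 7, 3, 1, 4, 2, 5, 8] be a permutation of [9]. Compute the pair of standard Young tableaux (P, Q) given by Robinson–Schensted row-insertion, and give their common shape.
P = [1, 2, 5, 8] / [3, 4] / [6, 7] / [9];  Q = [1, 3, 8, 9] / [2, 6] / [4, 7] / [5];  common shape = (4, 2, 2, 1)

Row-insert the values π_1, π_2, … into P one at a time, bumping the leftmost entry strictly greater than the inserted value down to the next row. The recording tableau Q records, in position (i, j), the step at which that cell was added to P.
  Insert 9 (step 1): P = [9];  Q = [1]
  Insert 6 (step 2): P = [6] / [9];  Q = [1] / [2]
  Insert 7 (step 3): P = [6, 7] / [9];  Q = [1, 3] / [2]
  Insert 3 (step 4): P = [3, 7] / [6] / [9];  Q = [1, 3] / [2] / [4]
  Insert 1 (step 5): P = [1, 7] / [3] / [6] / [9];  Q = [1, 3] / [2] / [4] / [5]
  Insert 4 (step 6): P = [1, 4] / [3, 7] / [6] / [9];  Q = [1, 3] / [2, 6] / [4] / [5]
  Insert 2 (step 7): P = [1, 2] / [3, 4] / [6, 7] / [9];  Q = [1, 3] / [2, 6] / [4, 7] / [5]
  Insert 5 (step 8): P = [1, 2, 5] / [3, 4] / [6, 7] / [9];  Q = [1, 3, 8] / [2, 6] / [4, 7] / [5]
  Insert 8 (step 9): P = [1, 2, 5, 8] / [3, 4] / [6, 7] / [9];  Q = [1, 3, 8, 9] / [2, 6] / [4, 7] / [5]
Final shape: (4, 2, 2, 1).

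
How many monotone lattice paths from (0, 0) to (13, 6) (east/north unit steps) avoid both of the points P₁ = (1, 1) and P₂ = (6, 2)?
Number of paths = 9476

Inclusion–exclusion. Total paths: C(19, 13) = 27132. Through P₁: C(2, 1)·C(17, 12) = 12376. Through P₂: C(8, 6)·C(11, 7) = 9240. Since P₁ is strictly southwest of P₂, a monotone path through both must visit P₁ then P₂; paths through both = C(2, 1)·C(6, 5)·C(11, 7) = 3960. Avoid both = 27132 − 12376 − 9240 + 3960 = 9476.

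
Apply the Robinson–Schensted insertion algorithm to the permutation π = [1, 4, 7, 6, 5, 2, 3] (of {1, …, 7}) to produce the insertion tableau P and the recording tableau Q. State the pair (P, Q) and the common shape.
P = [1, 2, 3] / [4, 5] / [6] / [7];  Q = [1, 2, 3] / [4, 7] / [5] / [6];  common shape = (3, 2, 1, 1)

Row-insert the values π_1, π_2, … into P one at a time, bumping the leftmost entry strictly greater than the inserted value down to the next row. The recording tableau Q records, in position (i, j), the step at which that cell was added to P.
  Insert 1 (step 1): P = [1];  Q = [1]
  Insert 4 (step 2): P = [1, 4];  Q = [1, 2]
  Insert 7 (step 3): P = [1, 4, 7];  Q = [1, 2, 3]
  Insert 6 (step 4): P = [1, 4, 6] / [7];  Q = [1, 2, 3] / [4]
  Insert 5 (step 5): P = [1, 4, 5] / [6] / [7];  Q = [1, 2, 3] / [4] / [5]
  Insert 2 (step 6): P = [1, 2, 5] / [4] / [6] / [7];  Q = [1, 2, 3] / [4] / [5] / [6]
  Insert 3 (step 7): P = [1, 2, 3] / [4, 5] / [6] / [7];  Q = [1, 2, 3] / [4, 7] / [5] / [6]
Final shape: (3, 2, 1, 1).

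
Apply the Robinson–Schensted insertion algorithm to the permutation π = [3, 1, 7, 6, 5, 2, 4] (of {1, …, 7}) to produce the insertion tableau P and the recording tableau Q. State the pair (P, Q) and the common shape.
P = [1, 2, 4] / [3, 5] / [6] / [7];  Q = [1, 3, 7] / [2, 4] / [5] / [6];  common shape = (3, 2, 1, 1)

Row-insert the values π_1, π_2, … into P one at a time, bumping the leftmost entry strictly greater than the inserted value down to the next row. The recording tableau Q records, in position (i, j), the step at which that cell was added to P.
  Insert 3 (step 1): P = [3];  Q = [1]
  Insert 1 (step 2): P = [1] / [3];  Q = [1] / [2]
  Insert 7 (step 3): P = [1, 7] / [3];  Q = [1, 3] / [2]
  Insert 6 (step 4): P = [1, 6] / [3, 7];  Q = [1, 3] / [2, 4]
  Insert 5 (step 5): P = [1, 5] / [3, 6] / [7];  Q = [1, 3] / [2, 4] / [5]
  Insert 2 (step 6): P = [1, 2] / [3, 5] / [6] / [7];  Q = [1, 3] / [2, 4] / [5] / [6]
  Insert 4 (step 7): P = [1, 2, 4] / [3, 5] / [6] / [7];  Q = [1, 3, 7] / [2, 4] / [5] / [6]
Final shape: (3, 2, 1, 1).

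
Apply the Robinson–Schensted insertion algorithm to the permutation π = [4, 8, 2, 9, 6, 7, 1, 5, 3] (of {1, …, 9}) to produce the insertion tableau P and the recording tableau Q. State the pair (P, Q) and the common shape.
P = [1, 3, 7] / [2, 5, 9] / [4, 6] / [8];  Q = [1, 2, 4] / [3, 5, 6] / [7, 8] / [9];  common shape = (3, 3, 2, 1)

Row-insert the values π_1, π_2, … into P one at a time, bumping the leftmost entry strictly greater than the inserted value down to the next row. The recording tableau Q records, in position (i, j), the step at which that cell was added to P.
  Insert 4 (step 1): P = [4];  Q = [1]
  Insert 8 (step 2): P = [4, 8];  Q = [1, 2]
  Insert 2 (step 3): P = [2, 8] / [4];  Q = [1, 2] / [3]
  Insert 9 (step 4): P = [2, 8, 9] / [4];  Q = [1, 2, 4] / [3]
  Insert 6 (step 5): P = [2, 6, 9] / [4, 8];  Q = [1, 2, 4] / [3, 5]
  Insert 7 (step 6): P = [2, 6, 7] / [4, 8, 9];  Q = [1, 2, 4] / [3, 5, 6]
  Insert 1 (step 7): P = [1, 6, 7] / [2, 8, 9] / [4];  Q = [1, 2, 4] / [3, 5, 6] / [7]
  Insert 5 (step 8): P = [1, 5, 7] / [2, 6, 9] / [4, 8];  Q = [1, 2, 4] / [3, 5, 6] / [7, 8]
  Insert 3 (step 9): P = [1, 3, 7] / [2, 5, 9] / [4, 6] / [8];  Q = [1, 2, 4] / [3, 5, 6] / [7, 8] / [9]
Final shape: (3, 3, 2, 1).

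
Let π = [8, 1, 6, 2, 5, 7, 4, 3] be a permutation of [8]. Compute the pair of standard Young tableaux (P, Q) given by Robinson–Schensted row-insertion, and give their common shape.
P = [1, 2, 3, 7] / [4] / [5] / [6] / [8];  Q = [1, 3, 5, 6] / [2] / [4] / [7] / [8];  common shape = (4, 1, 1, 1, 1)

Row-insert the values π_1, π_2, … into P one at a time, bumping the leftmost entry strictly greater than the inserted value down to the next row. The recording tableau Q records, in position (i, j), the step at which that cell was added to P.
  Insert 8 (step 1): P = [8];  Q = [1]
  Insert 1 (step 2): P = [1] / [8];  Q = [1] / [2]
  Insert 6 (step 3): P = [1, 6] / [8];  Q = [1, 3] / [2]
  Insert 2 (step 4): P = [1, 2] / [6] / [8];  Q = [1, 3] / [2] / [4]
  Insert 5 (step 5): P = [1, 2, 5] / [6] / [8];  Q = [1, 3, 5] / [2] / [4]
  Insert 7 (step 6): P = [1, 2, 5, 7] / [6] / [8];  Q = [1, 3, 5, 6] / [2] / [4]
  Insert 4 (step 7): P = [1, 2, 4, 7] / [5] / [6] / [8];  Q = [1, 3, 5, 6] / [2] / [4] / [7]
  Insert 3 (step 8): P = [1, 2, 3, 7] / [4] / [5] / [6] / [8];  Q = [1, 3, 5, 6] / [2] / [4] / [7] / [8]
Final shape: (4, 1, 1, 1, 1).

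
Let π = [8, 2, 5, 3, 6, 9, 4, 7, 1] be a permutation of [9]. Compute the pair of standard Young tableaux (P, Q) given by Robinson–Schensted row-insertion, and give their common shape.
P = [1, 3, 4, 7] / [2, 6, 9] / [5] / [8];  Q = [1, 3, 5, 6] / [2, 7, 8] / [4] / [9];  common shape = (4, 3, 1, 1)

Row-insert the values π_1, π_2, … into P one at a time, bumping the leftmost entry strictly greater than the inserted value down to the next row. The recording tableau Q records, in position (i, j), the step at which that cell was added to P.
  Insert 8 (step 1): P = [8];  Q = [1]
  Insert 2 (step 2): P = [2] / [8];  Q = [1] / [2]
  Insert 5 (step 3): P = [2, 5] / [8];  Q = [1, 3] / [2]
  Insert 3 (step 4): P = [2, 3] / [5] / [8];  Q = [1, 3] / [2] / [4]
  Insert 6 (step 5): P = [2, 3, 6] / [5] / [8];  Q = [1, 3, 5] / [2] / [4]
  Insert 9 (step 6): P = [2, 3, 6, 9] / [5] / [8];  Q = [1, 3, 5, 6] / [2] / [4]
  Insert 4 (step 7): P = [2, 3, 4, 9] / [5, 6] / [8];  Q = [1, 3, 5, 6] / [2, 7] / [4]
  Insert 7 (step 8): P = [2, 3, 4, 7] / [5, 6, 9] / [8];  Q = [1, 3, 5, 6] / [2, 7, 8] / [4]
  Insert 1 (step 9): P = [1, 3, 4, 7] / [2, 6, 9] / [5] / [8];  Q = [1, 3, 5, 6] / [2, 7, 8] / [4] / [9]
Final shape: (4, 3, 1, 1).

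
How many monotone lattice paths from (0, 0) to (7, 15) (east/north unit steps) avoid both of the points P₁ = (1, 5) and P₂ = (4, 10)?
Number of paths = 85256

Inclusion–exclusion. Total paths: C(22, 7) = 170544. Through P₁: C(6, 1)·C(16, 6) = 48048. Through P₂: C(14, 4)·C(8, 3) = 56056. Since P₁ is strictly southwest of P₂, a monotone path through both must visit P₁ then P₂; paths through both = C(6, 1)·C(8, 3)·C(8, 3) = 18816. Avoid both = 170544 − 48048 − 56056 + 18816 = 85256.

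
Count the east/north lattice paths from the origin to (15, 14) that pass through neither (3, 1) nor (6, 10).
Number of paths = 51661040

Inclusion–exclusion. Total paths: C(29, 15) = 77558760. Through P₁: C(4, 3)·C(25, 12) = 20801200. Through P₂: C(16, 6)·C(13, 9) = 5725720. Since P₁ is strictly southwest of P₂, a monotone path through both must visit P₁ then P₂; paths through both = C(4, 3)·C(12, 3)·C(13, 9) = 629200. Avoid both = 77558760 − 20801200 − 5725720 + 629200 = 51661040.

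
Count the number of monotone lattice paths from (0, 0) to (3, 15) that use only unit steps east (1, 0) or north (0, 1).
Number of paths = 816

A monotone lattice path from (0, 0) to (3, 15) consists of 3 east steps and 15 north steps in some order, so it is determined by which 3 of the 18 steps are east. The count is C(18, 3) = 816.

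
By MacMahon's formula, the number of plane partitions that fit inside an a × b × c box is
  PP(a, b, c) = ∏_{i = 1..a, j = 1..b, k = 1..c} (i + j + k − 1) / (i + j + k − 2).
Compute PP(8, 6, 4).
PP(8, 6, 4) = 90474964580

Evaluate the triple product over i = 1..8, j = 1..6, k = 1..4. The factors are (2/1) · (3/2) · (4/3) · (5/4) · (3/2) · (4/3) · (5/4) · (6/5) · … (192 factors total). The numerators and denominators telescope so the product is an integer; carrying out the multiplication exactly gives PP(8, 6, 4) = 90474964580.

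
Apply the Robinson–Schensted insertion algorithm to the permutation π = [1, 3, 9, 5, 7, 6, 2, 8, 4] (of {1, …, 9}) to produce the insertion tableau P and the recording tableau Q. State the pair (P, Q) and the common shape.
P = [1, 2, 4, 6, 8] / [3, 5] / [7] / [9];  Q = [1, 2, 3, 5, 8] / [4, 9] / [6] / [7];  common shape = (5, 2, 1, 1)

Row-insert the values π_1, π_2, … into P one at a time, bumping the leftmost entry strictly greater than the inserted value down to the next row. The recording tableau Q records, in position (i, j), the step at which that cell was added to P.
  Insert 1 (step 1): P = [1];  Q = [1]
  Insert 3 (step 2): P = [1, 3];  Q = [1, 2]
  Insert 9 (step 3): P = [1, 3, 9];  Q = [1, 2, 3]
  Insert 5 (step 4): P = [1, 3, 5] / [9];  Q = [1, 2, 3] / [4]
  Insert 7 (step 5): P = [1, 3, 5, 7] / [9];  Q = [1, 2, 3, 5] / [4]
  Insert 6 (step 6): P = [1, 3, 5, 6] / [7] / [9];  Q = [1, 2, 3, 5] / [4] / [6]
  Insert 2 (step 7): P = [1, 2, 5, 6] / [3] / [7] / [9];  Q = [1, 2, 3, 5] / [4] / [6] / [7]
  Insert 8 (step 8): P = [1, 2, 5, 6, 8] / [3] / [7] / [9];  Q = [1, 2, 3, 5, 8] / [4] / [6] / [7]
  Insert 4 (step 9): P = [1, 2, 4, 6, 8] / [3, 5] / [7] / [9];  Q = [1, 2, 3, 5, 8] / [4, 9] / [6] / [7]
Final shape: (5, 2, 1, 1).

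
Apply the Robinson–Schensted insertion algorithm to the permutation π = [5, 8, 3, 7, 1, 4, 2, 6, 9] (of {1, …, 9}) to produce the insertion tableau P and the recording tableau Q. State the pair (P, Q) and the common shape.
P = [1, 2, 6, 9] / [3, 4] / [5, 7] / [8];  Q = [1, 2, 8, 9] / [3, 4] / [5, 6] / [7];  common shape = (4, 2, 2, 1)

Row-insert the values π_1, π_2, … into P one at a time, bumping the leftmost entry strictly greater than the inserted value down to the next row. The recording tableau Q records, in position (i, j), the step at which that cell was added to P.
  Insert 5 (step 1): P = [5];  Q = [1]
  Insert 8 (step 2): P = [5, 8];  Q = [1, 2]
  Insert 3 (step 3): P = [3, 8] / [5];  Q = [1, 2] / [3]
  Insert 7 (step 4): P = [3, 7] / [5, 8];  Q = [1, 2] / [3, 4]
  Insert 1 (step 5): P = [1, 7] / [3, 8] / [5];  Q = [1, 2] / [3, 4] / [5]
  Insert 4 (step 6): P = [1, 4] / [3, 7] / [5, 8];  Q = [1, 2] / [3, 4] / [5, 6]
  Insert 2 (step 7): P = [1, 2] / [3, 4] / [5, 7] / [8];  Q = [1, 2] / [3, 4] / [5, 6] / [7]
  Insert 6 (step 8): P = [1, 2, 6] / [3, 4] / [5, 7] / [8];  Q = [1, 2, 8] / [3, 4] / [5, 6] / [7]
  Insert 9 (step 9): P = [1, 2, 6, 9] / [3, 4] / [5, 7] / [8];  Q = [1, 2, 8, 9] / [3, 4] / [5, 6] / [7]
Final shape: (4, 2, 2, 1).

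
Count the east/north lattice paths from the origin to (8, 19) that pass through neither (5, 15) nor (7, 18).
Number of paths = 1026115

Inclusion–exclusion. Total paths: C(27, 8) = 2220075. Through P₁: C(20, 5)·C(7, 3) = 542640. Through P₂: C(25, 7)·C(2, 1) = 961400. Since P₁ is strictly southwest of P₂, a monotone path through both must visit P₁ then P₂; paths through both = C(20, 5)·C(5, 2)·C(2, 1) = 310080. Avoid both = 2220075 − 542640 − 961400 + 310080 = 1026115.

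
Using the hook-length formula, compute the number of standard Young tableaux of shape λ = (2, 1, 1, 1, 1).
# SYT of shape (2, 1, 1, 1, 1) = 5

Hook-length formula: f^λ = n! / Π hook(c), product over all cells c of the Young diagram. For λ = (2, 1, 1, 1, 1), n = 6 boxes. Hook lengths by row (left-to-right, top-to-bottom): [6, 1]; [4]; [3]; [2]; [1]. Product of hooks = 144. So f^λ = 6! / 144 = 720 / 144 = 5.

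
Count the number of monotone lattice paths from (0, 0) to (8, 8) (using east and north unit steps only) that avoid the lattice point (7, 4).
Number of paths = 11220

Total paths from (0, 0) to (8, 8): C(16, 8) = 12870. Paths through (7, 4): (paths (0, 0) → (7, 4)) × (paths (7, 4) → (8, 8)) = C(11, 7) · C(5, 1) = 330 · 5 = 1650. Avoidance count = 12870 − 1650 = 11220.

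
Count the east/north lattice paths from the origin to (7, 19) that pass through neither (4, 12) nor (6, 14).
Number of paths = 272360

Inclusion–exclusion. Total paths: C(26, 7) = 657800. Through P₁: C(16, 4)·C(10, 3) = 218400. Through P₂: C(20, 6)·C(6, 1) = 232560. Since P₁ is strictly southwest of P₂, a monotone path through both must visit P₁ then P₂; paths through both = C(16, 4)·C(4, 2)·C(6, 1) = 65520. Avoid both = 657800 − 218400 − 232560 + 65520 = 272360.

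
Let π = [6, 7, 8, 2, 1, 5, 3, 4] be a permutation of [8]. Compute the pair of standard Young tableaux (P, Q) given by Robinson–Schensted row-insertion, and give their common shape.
P = [1, 3, 4] / [2, 5, 8] / [6, 7];  Q = [1, 2, 3] / [4, 6, 8] / [5, 7];  common shape = (3, 3, 2)

Row-insert the values π_1, π_2, … into P one at a time, bumping the leftmost entry strictly greater than the inserted value down to the next row. The recording tableau Q records, in position (i, j), the step at which that cell was added to P.
  Insert 6 (step 1): P = [6];  Q = [1]
  Insert 7 (step 2): P = [6, 7];  Q = [1, 2]
  Insert 8 (step 3): P = [6, 7, 8];  Q = [1, 2, 3]
  Insert 2 (step 4): P = [2, 7, 8] / [6];  Q = [1, 2, 3] / [4]
  Insert 1 (step 5): P = [1, 7, 8] / [2] / [6];  Q = [1, 2, 3] / [4] / [5]
  Insert 5 (step 6): P = [1, 5, 8] / [2, 7] / [6];  Q = [1, 2, 3] / [4, 6] / [5]
  Insert 3 (step 7): P = [1, 3, 8] / [2, 5] / [6, 7];  Q = [1, 2, 3] / [4, 6] / [5, 7]
  Insert 4 (step 8): P = [1, 3, 4] / [2, 5, 8] / [6, 7];  Q = [1, 2, 3] / [4, 6, 8] / [5, 7]
Final shape: (3, 3, 2).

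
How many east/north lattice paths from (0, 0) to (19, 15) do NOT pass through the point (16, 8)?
Number of paths = 1767711000

Total paths from (0, 0) to (19, 15): C(34, 19) = 1855967520. Paths through (16, 8): (paths (0, 0) → (16, 8)) × (paths (16, 8) → (19, 15)) = C(24, 16) · C(10, 3) = 735471 · 120 = 88256520. Avoidance count = 1855967520 − 88256520 = 1767711000.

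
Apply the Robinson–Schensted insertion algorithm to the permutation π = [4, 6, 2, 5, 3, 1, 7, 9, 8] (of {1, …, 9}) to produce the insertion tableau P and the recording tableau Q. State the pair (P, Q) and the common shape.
P = [1, 3, 7, 8] / [2, 5, 9] / [4] / [6];  Q = [1, 2, 7, 8] / [3, 4, 9] / [5] / [6];  common shape = (4, 3, 1, 1)

Row-insert the values π_1, π_2, … into P one at a time, bumping the leftmost entry strictly greater than the inserted value down to the next row. The recording tableau Q records, in position (i, j), the step at which that cell was added to P.
  Insert 4 (step 1): P = [4];  Q = [1]
  Insert 6 (step 2): P = [4, 6];  Q = [1, 2]
  Insert 2 (step 3): P = [2, 6] / [4];  Q = [1, 2] / [3]
  Insert 5 (step 4): P = [2, 5] / [4, 6];  Q = [1, 2] / [3, 4]
  Insert 3 (step 5): P = [2, 3] / [4, 5] / [6];  Q = [1, 2] / [3, 4] / [5]
  Insert 1 (step 6): P = [1, 3] / [2, 5] / [4] / [6];  Q = [1, 2] / [3, 4] / [5] / [6]
  Insert 7 (step 7): P = [1, 3, 7] / [2, 5] / [4] / [6];  Q = [1, 2, 7] / [3, 4] / [5] / [6]
  Insert 9 (step 8): P = [1, 3, 7, 9] / [2, 5] / [4] / [6];  Q = [1, 2, 7, 8] / [3, 4] / [5] / [6]
  Insert 8 (step 9): P = [1, 3, 7, 8] / [2, 5, 9] / [4] / [6];  Q = [1, 2, 7, 8] / [3, 4, 9] / [5] / [6]
Final shape: (4, 3, 1, 1).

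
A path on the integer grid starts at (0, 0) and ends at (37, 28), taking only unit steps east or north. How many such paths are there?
Number of paths = 1965407271460556560

A monotone lattice path from (0, 0) to (37, 28) consists of 37 east steps and 28 north steps in some order, so it is determined by which 37 of the 65 steps are east. The count is C(65, 37) = 1965407271460556560.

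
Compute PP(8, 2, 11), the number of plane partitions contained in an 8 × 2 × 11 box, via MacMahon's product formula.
PP(8, 2, 11) = 1057896060

Evaluate the triple product over i = 1..8, j = 1..2, k = 1..11. The factors are (2/1) · (3/2) · (4/3) · (5/4) · (6/5) · (7/6) · (8/7) · (9/8) · … (176 factors total). The numerators and denominators telescope so the product is an integer; carrying out the multiplication exactly gives PP(8, 2, 11) = 1057896060.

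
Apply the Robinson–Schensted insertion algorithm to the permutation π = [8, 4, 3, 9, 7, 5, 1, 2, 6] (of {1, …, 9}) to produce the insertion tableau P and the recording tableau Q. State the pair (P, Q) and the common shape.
P = [1, 2, 6] / [3, 5] / [4, 7] / [8, 9];  Q = [1, 4, 9] / [2, 5] / [3, 6] / [7, 8];  common shape = (3, 2, 2, 2)

Row-insert the values π_1, π_2, … into P one at a time, bumping the leftmost entry strictly greater than the inserted value down to the next row. The recording tableau Q records, in position (i, j), the step at which that cell was added to P.
  Insert 8 (step 1): P = [8];  Q = [1]
  Insert 4 (step 2): P = [4] / [8];  Q = [1] / [2]
  Insert 3 (step 3): P = [3] / [4] / [8];  Q = [1] / [2] / [3]
  Insert 9 (step 4): P = [3, 9] / [4] / [8];  Q = [1, 4] / [2] / [3]
  Insert 7 (step 5): P = [3, 7] / [4, 9] / [8];  Q = [1, 4] / [2, 5] / [3]
  Insert 5 (step 6): P = [3, 5] / [4, 7] / [8, 9];  Q = [1, 4] / [2, 5] / [3, 6]
  Insert 1 (step 7): P = [1, 5] / [3, 7] / [4, 9] / [8];  Q = [1, 4] / [2, 5] / [3, 6] / [7]
  Insert 2 (step 8): P = [1, 2] / [3, 5] / [4, 7] / [8, 9];  Q = [1, 4] / [2, 5] / [3, 6] / [7, 8]
  Insert 6 (step 9): P = [1, 2, 6] / [3, 5] / [4, 7] / [8, 9];  Q = [1, 4, 9] / [2, 5] / [3, 6] / [7, 8]
Final shape: (3, 2, 2, 2).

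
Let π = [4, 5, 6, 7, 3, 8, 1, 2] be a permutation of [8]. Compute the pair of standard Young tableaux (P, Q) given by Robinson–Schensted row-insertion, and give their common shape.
P = [1, 2, 6, 7, 8] / [3, 5] / [4];  Q = [1, 2, 3, 4, 6] / [5, 8] / [7];  common shape = (5, 2, 1)

Row-insert the values π_1, π_2, … into P one at a time, bumping the leftmost entry strictly greater than the inserted value down to the next row. The recording tableau Q records, in position (i, j), the step at which that cell was added to P.
  Insert 4 (step 1): P = [4];  Q = [1]
  Insert 5 (step 2): P = [4, 5];  Q = [1, 2]
  Insert 6 (step 3): P = [4, 5, 6];  Q = [1, 2, 3]
  Insert 7 (step 4): P = [4, 5, 6, 7];  Q = [1, 2, 3, 4]
  Insert 3 (step 5): P = [3, 5, 6, 7] / [4];  Q = [1, 2, 3, 4] / [5]
  Insert 8 (step 6): P = [3, 5, 6, 7, 8] / [4];  Q = [1, 2, 3, 4, 6] / [5]
  Insert 1 (step 7): P = [1, 5, 6, 7, 8] / [3] / [4];  Q = [1, 2, 3, 4, 6] / [5] / [7]
  Insert 2 (step 8): P = [1, 2, 6, 7, 8] / [3, 5] / [4];  Q = [1, 2, 3, 4, 6] / [5, 8] / [7]
Final shape: (5, 2, 1).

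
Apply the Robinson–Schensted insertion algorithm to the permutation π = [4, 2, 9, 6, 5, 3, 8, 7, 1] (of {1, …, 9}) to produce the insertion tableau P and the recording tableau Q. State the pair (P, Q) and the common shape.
P = [1, 3, 7] / [2, 5, 8] / [4] / [6] / [9];  Q = [1, 3, 7] / [2, 4, 8] / [5] / [6] / [9];  common shape = (3, 3, 1, 1, 1)

Row-insert the values π_1, π_2, … into P one at a time, bumping the leftmost entry strictly greater than the inserted value down to the next row. The recording tableau Q records, in position (i, j), the step at which that cell was added to P.
  Insert 4 (step 1): P = [4];  Q = [1]
  Insert 2 (step 2): P = [2] / [4];  Q = [1] / [2]
  Insert 9 (step 3): P = [2, 9] / [4];  Q = [1, 3] / [2]
  Insert 6 (step 4): P = [2, 6] / [4, 9];  Q = [1, 3] / [2, 4]
  Insert 5 (step 5): P = [2, 5] / [4, 6] / [9];  Q = [1, 3] / [2, 4] / [5]
  Insert 3 (step 6): P = [2, 3] / [4, 5] / [6] / [9];  Q = [1, 3] / [2, 4] / [5] / [6]
  Insert 8 (step 7): P = [2, 3, 8] / [4, 5] / [6] / [9];  Q = [1, 3, 7] / [2, 4] / [5] / [6]
  Insert 7 (step 8): P = [2, 3, 7] / [4, 5, 8] / [6] / [9];  Q = [1, 3, 7] / [2, 4, 8] / [5] / [6]
  Insert 1 (step 9): P = [1, 3, 7] / [2, 5, 8] / [4] / [6] / [9];  Q = [1, 3, 7] / [2, 4, 8] / [5] / [6] / [9]
Final shape: (3, 3, 1, 1, 1).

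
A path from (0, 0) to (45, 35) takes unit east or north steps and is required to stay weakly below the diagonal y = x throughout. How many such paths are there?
Number of paths = 13845800398304123289040

By the reflection principle (André's argument), the number of monotone paths to (45, 35) with n ≤ m that never go above y = x is C(80, 45) − C(80, 46) = 57900619847453606481440 − 44054819449149483192400 = 13845800398304123289040.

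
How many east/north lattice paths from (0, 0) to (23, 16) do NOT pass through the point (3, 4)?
Number of paths = 29808511590

Total paths from (0, 0) to (23, 16): C(39, 23) = 37711260990. Paths through (3, 4): (paths (0, 0) → (3, 4)) × (paths (3, 4) → (23, 16)) = C(7, 3) · C(32, 20) = 35 · 225792840 = 7902749400. Avoidance count = 37711260990 − 7902749400 = 29808511590.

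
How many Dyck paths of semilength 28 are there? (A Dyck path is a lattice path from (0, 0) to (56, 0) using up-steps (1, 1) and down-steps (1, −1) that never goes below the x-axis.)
C_28 = 263747951750360

These Dyck paths are counted by the Catalan number C_n = (1/(n + 1)) · C(2n, n). For n = 28: C_28 = (1/29) · C(56, 28) = 7648690600760440/29 = 263747951750360.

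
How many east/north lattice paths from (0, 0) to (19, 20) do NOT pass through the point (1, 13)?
Number of paths = 68916534610

Total paths from (0, 0) to (19, 20): C(39, 19) = 68923264410. Paths through (1, 13): (paths (0, 0) → (1, 13)) × (paths (1, 13) → (19, 20)) = C(14, 1) · C(25, 18) = 14 · 480700 = 6729800. Avoidance count = 68923264410 − 6729800 = 68916534610.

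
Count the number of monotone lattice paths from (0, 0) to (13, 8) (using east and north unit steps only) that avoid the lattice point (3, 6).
Number of paths = 197946

Total paths from (0, 0) to (13, 8): C(21, 13) = 203490. Paths through (3, 6): (paths (0, 0) → (3, 6)) × (paths (3, 6) → (13, 8)) = C(9, 3) · C(12, 10) = 84 · 66 = 5544. Avoidance count = 203490 − 5544 = 197946.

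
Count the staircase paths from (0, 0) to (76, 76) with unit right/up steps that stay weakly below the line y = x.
C_76 = 4790408930363303911328386208394864461024520

These NE paths below the diagonal are counted by the Catalan number C_n = (1/(n + 1)) · C(2n, n). For n = 76: C_76 = (1/77) · C(152, 76) = 368861487637974401172285738046404563498888040/77 = 4790408930363303911328386208394864461024520.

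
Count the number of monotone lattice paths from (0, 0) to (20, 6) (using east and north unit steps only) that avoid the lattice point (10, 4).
Number of paths = 164164

Total paths from (0, 0) to (20, 6): C(26, 20) = 230230. Paths through (10, 4): (paths (0, 0) → (10, 4)) × (paths (10, 4) → (20, 6)) = C(14, 10) · C(12, 10) = 1001 · 66 = 66066. Avoidance count = 230230 − 66066 = 164164.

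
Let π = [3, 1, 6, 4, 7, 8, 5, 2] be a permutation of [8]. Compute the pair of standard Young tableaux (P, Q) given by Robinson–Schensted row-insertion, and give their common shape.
P = [1, 2, 5, 8] / [3, 4, 7] / [6];  Q = [1, 3, 5, 6] / [2, 4, 7] / [8];  common shape = (4, 3, 1)

Row-insert the values π_1, π_2, … into P one at a time, bumping the leftmost entry strictly greater than the inserted value down to the next row. The recording tableau Q records, in position (i, j), the step at which that cell was added to P.
  Insert 3 (step 1): P = [3];  Q = [1]
  Insert 1 (step 2): P = [1] / [3];  Q = [1] / [2]
  Insert 6 (step 3): P = [1, 6] / [3];  Q = [1, 3] / [2]
  Insert 4 (step 4): P = [1, 4] / [3, 6];  Q = [1, 3] / [2, 4]
  Insert 7 (step 5): P = [1, 4, 7] / [3, 6];  Q = [1, 3, 5] / [2, 4]
  Insert 8 (step 6): P = [1, 4, 7, 8] / [3, 6];  Q = [1, 3, 5, 6] / [2, 4]
  Insert 5 (step 7): P = [1, 4, 5, 8] / [3, 6, 7];  Q = [1, 3, 5, 6] / [2, 4, 7]
  Insert 2 (step 8): P = [1, 2, 5, 8] / [3, 4, 7] / [6];  Q = [1, 3, 5, 6] / [2, 4, 7] / [8]
Final shape: (4, 3, 1).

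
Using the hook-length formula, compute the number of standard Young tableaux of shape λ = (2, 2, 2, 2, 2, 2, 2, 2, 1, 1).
# SYT of shape (2, 2, 2, 2, 2, 2, 2, 2, 1, 1) = 11934

Hook-length formula: f^λ = n! / Π hook(c), product over all cells c of the Young diagram. For λ = (2, 2, 2, 2, 2, 2, 2, 2, 1, 1), n = 18 boxes. Hook lengths by row (left-to-right, top-to-bottom): [11, 8]; [10, 7]; [9, 6]; [8, 5]; [7, 4]; [6, 3]; [5, 2]; [4, 1]; [2]; [1]. Product of hooks = 536481792000. So f^λ = 18! / 536481792000 = 6402373705728000 / 536481792000 = 11934.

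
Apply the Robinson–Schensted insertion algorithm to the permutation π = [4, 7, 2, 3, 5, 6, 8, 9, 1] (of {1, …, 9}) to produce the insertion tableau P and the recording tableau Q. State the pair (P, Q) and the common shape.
P = [1, 3, 5, 6, 8, 9] / [2, 7] / [4];  Q = [1, 2, 5, 6, 7, 8] / [3, 4] / [9];  common shape = (6, 2, 1)

Row-insert the values π_1, π_2, … into P one at a time, bumping the leftmost entry strictly greater than the inserted value down to the next row. The recording tableau Q records, in position (i, j), the step at which that cell was added to P.
  Insert 4 (step 1): P = [4];  Q = [1]
  Insert 7 (step 2): P = [4, 7];  Q = [1, 2]
  Insert 2 (step 3): P = [2, 7] / [4];  Q = [1, 2] / [3]
  Insert 3 (step 4): P = [2, 3] / [4, 7];  Q = [1, 2] / [3, 4]
  Insert 5 (step 5): P = [2, 3, 5] / [4, 7];  Q = [1, 2, 5] / [3, 4]
  Insert 6 (step 6): P = [2, 3, 5, 6] / [4, 7];  Q = [1, 2, 5, 6] / [3, 4]
  Insert 8 (step 7): P = [2, 3, 5, 6, 8] / [4, 7];  Q = [1, 2, 5, 6, 7] / [3, 4]
  Insert 9 (step 8): P = [2, 3, 5, 6, 8, 9] / [4, 7];  Q = [1, 2, 5, 6, 7, 8] / [3, 4]
  Insert 1 (step 9): P = [1, 3, 5, 6, 8, 9] / [2, 7] / [4];  Q = [1, 2, 5, 6, 7, 8] / [3, 4] / [9]
Final shape: (6, 2, 1).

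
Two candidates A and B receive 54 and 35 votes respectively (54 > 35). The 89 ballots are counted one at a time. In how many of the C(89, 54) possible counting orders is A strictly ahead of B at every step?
Strict-lead orderings = 1477427589907020449807208

Total orderings of the 89 votes with 54 for A: C(89, 54) = 6920581868511832633307448. By the Bertrand ballot formula (Cycle Lemma / reflection principle), the number of orderings in which A is strictly ahead of B throughout is (p − q)/(p + q) · C(p + q, p) = (54 − 35)/(54 + 35) · 6920581868511832633307448 = 1477427589907020449807208.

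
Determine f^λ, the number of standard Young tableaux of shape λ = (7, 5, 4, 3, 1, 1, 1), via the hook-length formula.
# SYT of shape (7, 5, 4, 3, 1, 1, 1) = 4021640700

Hook-length formula: f^λ = n! / Π hook(c), product over all cells c of the Young diagram. For λ = (7, 5, 4, 3, 1, 1, 1), n = 22 boxes. Hook lengths by row (left-to-right, top-to-bottom): [13, 9, 8, 6, 4, 2, 1]; [10, 6, 5, 3, 1]; [8, 4, 3, 1]; [6, 2, 1]; [3]; [2]; [1]. Product of hooks = 279488102400. So f^λ = 22! / 279488102400 = 1124000727777607680000 / 279488102400 = 4021640700.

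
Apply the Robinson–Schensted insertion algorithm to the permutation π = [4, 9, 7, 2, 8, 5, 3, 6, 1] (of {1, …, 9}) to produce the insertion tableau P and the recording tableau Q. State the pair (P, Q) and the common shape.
P = [1, 3, 6] / [2, 5, 8] / [4] / [7] / [9];  Q = [1, 2, 5] / [3, 6, 8] / [4] / [7] / [9];  common shape = (3, 3, 1, 1, 1)

Row-insert the values π_1, π_2, … into P one at a time, bumping the leftmost entry strictly greater than the inserted value down to the next row. The recording tableau Q records, in position (i, j), the step at which that cell was added to P.
  Insert 4 (step 1): P = [4];  Q = [1]
  Insert 9 (step 2): P = [4, 9];  Q = [1, 2]
  Insert 7 (step 3): P = [4, 7] / [9];  Q = [1, 2] / [3]
  Insert 2 (step 4): P = [2, 7] / [4] / [9];  Q = [1, 2] / [3] / [4]
  Insert 8 (step 5): P = [2, 7, 8] / [4] / [9];  Q = [1, 2, 5] / [3] / [4]
  Insert 5 (step 6): P = [2, 5, 8] / [4, 7] / [9];  Q = [1, 2, 5] / [3, 6] / [4]
  Insert 3 (step 7): P = [2, 3, 8] / [4, 5] / [7] / [9];  Q = [1, 2, 5] / [3, 6] / [4] / [7]
  Insert 6 (step 8): P = [2, 3, 6] / [4, 5, 8] / [7] / [9];  Q = [1, 2, 5] / [3, 6, 8] / [4] / [7]
  Insert 1 (step 9): P = [1, 3, 6] / [2, 5, 8] / [4] / [7] / [9];  Q = [1, 2, 5] / [3, 6, 8] / [4] / [7] / [9]
Final shape: (3, 3, 1, 1, 1).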